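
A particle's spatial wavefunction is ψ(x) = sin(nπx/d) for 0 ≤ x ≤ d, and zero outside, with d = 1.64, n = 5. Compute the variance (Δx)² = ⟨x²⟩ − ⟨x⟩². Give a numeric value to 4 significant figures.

Compute ⟨x⟩ and ⟨x²⟩ separately, then (Δx)² = ⟨x²⟩ − ⟨x⟩².
With sin²θ = (1 − cos2θ)/2 on 0 ≤ x ≤ d: ∫sin²(nπx/d) dx = d/2, ∫x·sin²(nπx/d) dx = d²/4, ∫x²·sin²(nπx/d) dx = d³·(1/6 − 1/(4n²π²)); higher powers xᵏ the same way, integrating xᵏ·cos(2nπx/d) by parts.
Normalization: ∫|ψ|² dx = 0.82000.
⟨x⟩ = 0.82000 and ⟨x²⟩ = 0.89108.
(Δx)² = 0.89108 − (0.82000)² = 0.21868.

0.2187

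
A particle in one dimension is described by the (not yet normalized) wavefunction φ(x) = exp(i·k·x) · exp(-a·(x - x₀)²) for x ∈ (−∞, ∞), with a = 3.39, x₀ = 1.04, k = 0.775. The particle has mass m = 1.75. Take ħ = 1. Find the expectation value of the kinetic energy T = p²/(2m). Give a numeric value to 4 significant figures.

1.140

T = −(ħ²/2m) d²/dx², so ⟨T⟩ = −(ħ²/2m) ∫ φ*·φ'' dx / ∫|φ|² dx; with m = 1.75.
Gaussian moments (u = x − x₀): ∫u^(2j)·e^(−2au²) du = (2j−1)!!/(4a)^j · √(π/(2a)), odd powers integrate to 0; here √(π/(2a)) = 0.68071. Derivatives: φ′ = (ik − 2au)·φ, φ″ = ((ik − 2au)² − 2a)·φ; the odd-in-u pieces drop out.
State is unnormalized: ∫|φ|² dx = 0.68071, and ∫φ*·(−ħ²/2m · φ'') dx = 0.77613, so ⟨T⟩ = 0.77613 / 0.68071.
⟨T⟩ = 1.1402.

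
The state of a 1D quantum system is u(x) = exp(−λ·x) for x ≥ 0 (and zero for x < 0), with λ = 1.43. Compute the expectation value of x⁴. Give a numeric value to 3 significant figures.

0.359

⟨x⁴⟩ = ∫ x⁴·|u|² dx / ∫|u|² dx (integrals over the domain).
Every integrand reduces to terms xʲ·e^(−2λx) on [0, ∞); use ∫₀^∞ xʲ·e^(−2λx) dx = j!/(2λ)^(j+1).
State is unnormalized: ∫|u|² dx = 0.34965, and ∫u*·x⁴·u dx = 0.12542, so ⟨x⁴⟩ = 0.12542 / 0.34965.
⟨x⁴⟩ = 0.35871.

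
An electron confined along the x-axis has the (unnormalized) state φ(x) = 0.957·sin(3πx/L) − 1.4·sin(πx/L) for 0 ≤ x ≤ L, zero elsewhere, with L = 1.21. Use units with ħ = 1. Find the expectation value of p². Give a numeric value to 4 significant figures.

p² φ = −ħ² d²φ/dx²; ⟨p²⟩ = −ħ² ∫ φ*·φ'' dx / ∫|φ|² dx.
d²/dx² sin(jπx/L) = −(jπ/L)²·sin(jπx/L); on 0 ≤ x ≤ L, ∫sin²(jπx/L) dx = L/2 and ∫sin(jπx/L)·sin(lπx/L) dx = 0 for j ≠ l, so only diagonal terms survive in ∫|φ|² and ∫φ·φ″; ∫φ·φ′ dx = [φ²/2] between the walls = 0.
State is unnormalized: ∫|φ|² dx = 1.7399, and ∫φ*·(−ħ² φ'') dx = 41.610, so ⟨p²⟩ = 41.610 / 1.7399.
⟨p²⟩ = 23.915.

23.92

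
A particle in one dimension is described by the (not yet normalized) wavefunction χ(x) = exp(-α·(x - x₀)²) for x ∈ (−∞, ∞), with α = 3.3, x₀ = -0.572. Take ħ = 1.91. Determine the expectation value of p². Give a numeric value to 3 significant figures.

p² χ = −ħ² d²χ/dx²; ⟨p²⟩ = −ħ² ∫ χ*·χ'' dx / ∫|χ|² dx.
Gaussian moments (u = x − x₀): ∫u^(2j)·e^(−2αu²) du = (2j−1)!!/(4α)^j · √(π/(2α)), odd powers integrate to 0; here √(π/(2α)) = 0.68993. Derivatives: d/dx e^(−αu²) = −2αu·e^(−αu²), d²/dx² e^(−αu²) = (4α²u² − 2α)·e^(−αu²).
State is unnormalized: ∫|χ|² dx = 0.68993, and ∫χ*·(−ħ² χ'') dx = 8.3058, so ⟨p²⟩ = 8.3058 / 0.68993.
⟨p²⟩ = 12.039.

12.0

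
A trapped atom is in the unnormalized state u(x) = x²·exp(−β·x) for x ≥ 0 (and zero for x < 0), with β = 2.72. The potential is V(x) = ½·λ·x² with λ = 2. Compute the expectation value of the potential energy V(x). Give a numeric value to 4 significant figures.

⟨V⟩ = ∫ V(x)·|u|² dx / ∫|u|² dx.
Every integrand reduces to terms xʲ·e^(−2βx) on [0, ∞); use ∫₀^∞ xʲ·e^(−2βx) dx = j!/(2β)^(j+1).
State is unnormalized: ∫|u|² dx = 0.0050375, and ∫u*·V(x)·u dx = 0.0051067, so ⟨V⟩ = 0.0051067 / 0.0050375.
⟨V⟩ = 1.0137.

1.014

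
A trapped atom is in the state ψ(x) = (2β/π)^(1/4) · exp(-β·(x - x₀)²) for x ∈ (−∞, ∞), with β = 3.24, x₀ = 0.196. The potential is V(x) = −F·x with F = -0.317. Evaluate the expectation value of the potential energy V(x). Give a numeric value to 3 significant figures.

⟨V⟩ = ∫ V(x)·|ψ|² dx.
Gaussian moments (u = x − x₀): ∫u^(2j)·e^(−2βu²) du = (2j−1)!!/(4β)^j · √(π/(2β)), odd powers integrate to 0; here √(π/(2β)) = 0.69629.
⟨V⟩ = 0.062132.

0.0621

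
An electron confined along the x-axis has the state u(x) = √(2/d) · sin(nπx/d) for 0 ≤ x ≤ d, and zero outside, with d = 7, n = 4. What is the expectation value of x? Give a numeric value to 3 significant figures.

⟨x⟩ = ∫ x·|u|² dx (integrals over the domain).
With sin²θ = (1 − cos2θ)/2 on 0 ≤ x ≤ d: ∫sin²(nπx/d) dx = d/2, ∫x·sin²(nπx/d) dx = d²/4, ∫x²·sin²(nπx/d) dx = d³·(1/6 − 1/(4n²π²)); higher powers xᵏ the same way, integrating xᵏ·cos(2nπx/d) by parts.
⟨x⟩ = 3.5000.

3.50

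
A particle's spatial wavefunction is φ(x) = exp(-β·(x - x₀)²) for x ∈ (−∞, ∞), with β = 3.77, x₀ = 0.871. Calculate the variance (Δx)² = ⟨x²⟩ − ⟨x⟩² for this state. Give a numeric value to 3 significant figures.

0.0663

Compute ⟨x⟩ and ⟨x²⟩ separately, then (Δx)² = ⟨x²⟩ − ⟨x⟩².
Gaussian moments (u = x − x₀): ∫u^(2j)·e^(−2βu²) du = (2j−1)!!/(4β)^j · √(π/(2β)), odd powers integrate to 0; here √(π/(2β)) = 0.64549.
Normalization: ∫|φ|² dx = 0.64549.
⟨x⟩ = 0.87100 and ⟨x²⟩ = 0.82495.
(Δx)² = 0.82495 − (0.87100)² = 0.066313.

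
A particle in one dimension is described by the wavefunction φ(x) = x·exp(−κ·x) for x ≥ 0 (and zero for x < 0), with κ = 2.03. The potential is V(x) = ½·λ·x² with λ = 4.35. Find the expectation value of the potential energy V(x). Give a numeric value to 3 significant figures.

1.58

⟨V⟩ = ∫ V(x)·|φ|² dx / ∫|φ|² dx.
Every integrand reduces to terms xʲ·e^(−2κx) on [0, ∞); use ∫₀^∞ xʲ·e^(−2κx) dx = j!/(2κ)^(j+1).
State is unnormalized: ∫|φ|² dx = 0.029885, and ∫φ*·V(x)·φ dx = 0.047320, so ⟨V⟩ = 0.047320 / 0.029885.
⟨V⟩ = 1.5834.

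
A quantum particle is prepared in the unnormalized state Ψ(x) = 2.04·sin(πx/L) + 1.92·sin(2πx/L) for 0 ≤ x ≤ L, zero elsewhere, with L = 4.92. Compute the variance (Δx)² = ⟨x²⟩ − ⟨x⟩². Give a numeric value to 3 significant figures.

Compute ⟨x⟩ and ⟨x²⟩ separately, then (Δx)² = ⟨x²⟩ − ⟨x⟩².
On 0 ≤ x ≤ L (j ≠ l): ∫sin²(jπx/L) dx = L/2, ∫sin(jπx/L)·sin(lπx/L) dx = 0; diagonal moments ∫x·sin²(jπx/L) dx = L²/4, ∫x²·sin²(jπx/L) dx = L³·(1/6 − 1/(4j²π²)); cross terms ∫x·sin(jπx/L)·sin(lπx/L) dx = 0 for j + l even and −4jlL²/(π²(j² − l²)²) for j + l odd, ∫x²·sin(jπx/L)·sin(lπx/L) dx = (−1)^(j+l)·4jlL³/(π²(j² − l²)²); higher powers the same way via product-to-sum and parts.
Normalization: ∫|Ψ|² dx = 19.306.
⟨x⟩ = 1.5754 and ⟨x²⟩ = 2.9223.
(Δx)² = 2.9223 − (1.5754)² = 0.44040.

0.440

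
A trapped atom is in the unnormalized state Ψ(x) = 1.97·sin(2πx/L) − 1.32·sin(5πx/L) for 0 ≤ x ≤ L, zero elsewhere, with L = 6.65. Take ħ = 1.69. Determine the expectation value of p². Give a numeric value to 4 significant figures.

6.697

p² Ψ = −ħ² d²Ψ/dx²; ⟨p²⟩ = −ħ² ∫ Ψ*·Ψ'' dx / ∫|Ψ|² dx.
d²/dx² sin(jπx/L) = −(jπ/L)²·sin(jπx/L); on 0 ≤ x ≤ L, ∫sin²(jπx/L) dx = L/2 and ∫sin(jπx/L)·sin(lπx/L) dx = 0 for j ≠ l, so only diagonal terms survive in ∫|Ψ|² and ∫Ψ·Ψ″; ∫Ψ·Ψ′ dx = [Ψ²/2] between the walls = 0.
State is unnormalized: ∫|Ψ|² dx = 18.697, and ∫Ψ*·(−ħ² Ψ'') dx = 125.22, so ⟨p²⟩ = 125.22 / 18.697.
⟨p²⟩ = 6.6974.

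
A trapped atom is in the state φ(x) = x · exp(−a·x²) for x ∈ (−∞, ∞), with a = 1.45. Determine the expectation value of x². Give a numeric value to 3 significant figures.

⟨x²⟩ = ∫ x²·|φ|² dx / ∫|φ|² dx (integrals over the domain).
Expand each integrand as polynomial × e^(−2ax²) and use ∫x^(2j)·e^(−2ax²) dx = (2j−1)!!/(4a)^j · √(π/(2a)), odd powers → 0; here √(π/(2a)) = 1.0408.
State is unnormalized: ∫|φ|² dx = 0.17945, and ∫φ*·x²·φ dx = 0.092820, so ⟨x²⟩ = 0.092820 / 0.17945.
⟨x²⟩ = 0.51724.

0.517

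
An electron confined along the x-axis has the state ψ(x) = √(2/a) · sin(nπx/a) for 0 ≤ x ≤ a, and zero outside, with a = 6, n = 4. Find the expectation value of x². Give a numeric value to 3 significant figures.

⟨x²⟩ = ∫ x²·|ψ|² dx (integrals over the domain).
With sin²θ = (1 − cos2θ)/2 on 0 ≤ x ≤ a: ∫sin²(nπx/a) dx = a/2, ∫x·sin²(nπx/a) dx = a²/4, ∫x²·sin²(nπx/a) dx = a³·(1/6 − 1/(4n²π²)); higher powers xᵏ the same way, integrating xᵏ·cos(2nπx/a) by parts.
⟨x²⟩ = 11.886.

11.9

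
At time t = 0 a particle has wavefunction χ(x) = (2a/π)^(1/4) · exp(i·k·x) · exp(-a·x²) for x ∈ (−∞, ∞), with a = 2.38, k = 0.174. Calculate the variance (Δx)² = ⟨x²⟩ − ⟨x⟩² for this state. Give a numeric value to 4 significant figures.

0.1050

Compute ⟨x⟩ and ⟨x²⟩ separately, then (Δx)² = ⟨x²⟩ − ⟨x⟩².
Gaussian moments: ∫x^(2j)·e^(−2ax²) dx = (2j−1)!!/(4a)^j · √(π/(2a)), odd powers integrate to 0; here √(π/(2a)) = 0.81240.
⟨x⟩ = 0.0000 and ⟨x²⟩ = 0.10504.
(Δx)² = 0.10504 − (0.0000)² = 0.10504.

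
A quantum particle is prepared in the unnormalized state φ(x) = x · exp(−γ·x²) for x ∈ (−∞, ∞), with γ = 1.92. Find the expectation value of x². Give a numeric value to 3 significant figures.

⟨x²⟩ = ∫ x²·|φ|² dx / ∫|φ|² dx (integrals over the domain).
Expand each integrand as polynomial × e^(−2γx²) and use ∫x^(2j)·e^(−2γx²) dx = (2j−1)!!/(4γ)^j · √(π/(2γ)), odd powers → 0; here √(π/(2γ)) = 0.90450.
State is unnormalized: ∫|φ|² dx = 0.11777, and ∫φ*·x²·φ dx = 0.046005, so ⟨x²⟩ = 0.046005 / 0.11777.
⟨x²⟩ = 0.39063.

0.391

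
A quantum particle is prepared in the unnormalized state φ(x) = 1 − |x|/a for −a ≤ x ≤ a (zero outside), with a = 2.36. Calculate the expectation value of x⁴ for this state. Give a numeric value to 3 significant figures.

0.886

⟨x⁴⟩ = ∫ x⁴·|φ|² dx / ∫|φ|² dx (integrals over the domain).
φ is even, so ∫ over [−a, a] = 2∫₀ᵃ with φ = 1 − x/a there: ∫₀ᵃ (1 − x/a)² dx = a/3, ∫₀ᵃ x²(1 − x/a)² dx = a³/30, ∫₀ᵃ x⁴(1 − x/a)² dx = a⁵/105.
State is unnormalized: ∫|φ|² dx = 1.5733, and ∫φ*·x⁴·φ dx = 1.3944, so ⟨x⁴⟩ = 1.3944 / 1.5733.
⟨x⁴⟩ = 0.88630.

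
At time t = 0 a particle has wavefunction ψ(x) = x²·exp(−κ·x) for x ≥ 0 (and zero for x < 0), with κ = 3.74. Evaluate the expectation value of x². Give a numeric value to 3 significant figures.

⟨x²⟩ = ∫ x²·|ψ|² dx / ∫|ψ|² dx (integrals over the domain).
Every integrand reduces to terms xʲ·e^(−2κx) on [0, ∞); use ∫₀^∞ xʲ·e^(−2κx) dx = j!/(2κ)^(j+1).
State is unnormalized: ∫|ψ|² dx = 0.0010250, and ∫ψ*·x²·ψ dx = 0.00054957, so ⟨x²⟩ = 0.00054957 / 0.0010250.
⟨x²⟩ = 0.53619.

0.536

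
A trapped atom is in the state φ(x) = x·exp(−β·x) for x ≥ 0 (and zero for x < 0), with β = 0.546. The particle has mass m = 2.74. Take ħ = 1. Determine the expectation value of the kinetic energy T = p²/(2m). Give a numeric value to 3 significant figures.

T = −(ħ²/2m) d²/dx², so ⟨T⟩ = −(ħ²/2m) ∫ φ*·φ'' dx / ∫|φ|² dx; with m = 2.74.
Differentiate x·exp(−β·x) with the product rule; every integrand then reduces to terms xʲ·e^(−2βx) on [0, ∞), with ∫₀^∞ xʲ·e^(−2βx) dx = j!/(2β)^(j+1).
State is unnormalized: ∫|φ|² dx = 1.5359, and ∫φ*·(−ħ²/2m · φ'') dx = 0.083554, so ⟨T⟩ = 0.083554 / 1.5359.
⟨T⟩ = 0.054401.

0.0544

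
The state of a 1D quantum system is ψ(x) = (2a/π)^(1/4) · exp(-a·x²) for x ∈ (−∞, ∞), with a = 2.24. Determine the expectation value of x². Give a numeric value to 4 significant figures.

⟨x²⟩ = ∫ x²·|ψ|² dx (integrals over the domain).
Gaussian moments: ∫x^(2j)·e^(−2ax²) dx = (2j−1)!!/(4a)^j · √(π/(2a)), odd powers integrate to 0; here √(π/(2a)) = 0.83741.
⟨x²⟩ = 0.11161.

0.1116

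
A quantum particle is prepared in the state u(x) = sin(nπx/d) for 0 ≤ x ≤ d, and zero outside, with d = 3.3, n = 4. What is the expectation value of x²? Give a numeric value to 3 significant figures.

3.60

⟨x²⟩ = ∫ x²·|u|² dx / ∫|u|² dx (integrals over the domain).
With sin²θ = (1 − cos2θ)/2 on 0 ≤ x ≤ d: ∫sin²(nπx/d) dx = d/2, ∫x·sin²(nπx/d) dx = d²/4, ∫x²·sin²(nπx/d) dx = d³·(1/6 − 1/(4n²π²)); higher powers xᵏ the same way, integrating xᵏ·cos(2nπx/d) by parts.
State is unnormalized: ∫|u|² dx = 1.6500, and ∫u*·x²·u dx = 5.9326, so ⟨x²⟩ = 5.9326 / 1.6500.
⟨x²⟩ = 3.5955.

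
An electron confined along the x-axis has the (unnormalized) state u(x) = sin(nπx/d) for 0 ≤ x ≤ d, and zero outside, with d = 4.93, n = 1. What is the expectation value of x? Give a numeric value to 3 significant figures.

⟨x⟩ = ∫ x·|u|² dx / ∫|u|² dx (integrals over the domain).
With sin²θ = (1 − cos2θ)/2 on 0 ≤ x ≤ d: ∫sin²(nπx/d) dx = d/2, ∫x·sin²(nπx/d) dx = d²/4, ∫x²·sin²(nπx/d) dx = d³·(1/6 − 1/(4n²π²)); higher powers xᵏ the same way, integrating xᵏ·cos(2nπx/d) by parts.
State is unnormalized: ∫|u|² dx = 2.4650, and ∫u*·x·u dx = 6.0762, so ⟨x⟩ = 6.0762 / 2.4650.
⟨x⟩ = 2.4650.

2.47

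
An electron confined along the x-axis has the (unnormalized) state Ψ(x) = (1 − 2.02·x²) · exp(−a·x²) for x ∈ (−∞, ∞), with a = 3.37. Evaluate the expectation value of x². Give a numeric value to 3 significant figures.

0.0423

⟨x²⟩ = ∫ x²·|Ψ|² dx / ∫|Ψ|² dx (integrals over the domain).
Expand each integrand as polynomial × e^(−2ax²) and use ∫x^(2j)·e^(−2ax²) dx = (2j−1)!!/(4a)^j · √(π/(2a)), odd powers → 0; here √(π/(2a)) = 0.68272.
State is unnormalized: ∫|Ψ|² dx = 0.52410, and ∫Ψ*·x²·Ψ dx = 0.022169, so ⟨x²⟩ = 0.022169 / 0.52410.
⟨x²⟩ = 0.042300.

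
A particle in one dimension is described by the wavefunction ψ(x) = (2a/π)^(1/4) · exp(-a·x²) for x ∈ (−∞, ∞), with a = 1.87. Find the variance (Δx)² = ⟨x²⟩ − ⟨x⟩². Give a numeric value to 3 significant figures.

0.134

Compute ⟨x⟩ and ⟨x²⟩ separately, then (Δx)² = ⟨x²⟩ − ⟨x⟩².
Gaussian moments: ∫x^(2j)·e^(−2ax²) dx = (2j−1)!!/(4a)^j · √(π/(2a)), odd powers integrate to 0; here √(π/(2a)) = 0.91651.
⟨x⟩ = 0.0000 and ⟨x²⟩ = 0.13369.
(Δx)² = 0.13369 − (0.0000)² = 0.13369.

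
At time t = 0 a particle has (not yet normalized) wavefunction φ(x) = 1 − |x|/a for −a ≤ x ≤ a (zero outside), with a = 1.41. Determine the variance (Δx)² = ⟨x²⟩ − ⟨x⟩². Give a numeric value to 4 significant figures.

Compute ⟨x⟩ and ⟨x²⟩ separately, then (Δx)² = ⟨x²⟩ − ⟨x⟩².
φ is even, so ∫ over [−a, a] = 2∫₀ᵃ with φ = 1 − x/a there: ∫₀ᵃ (1 − x/a)² dx = a/3, ∫₀ᵃ x²(1 − x/a)² dx = a³/30, ∫₀ᵃ x⁴(1 − x/a)² dx = a⁵/105.
Normalization: ∫|φ|² dx = 0.94000.
⟨x⟩ = 0.0000 and ⟨x²⟩ = 0.19881.
(Δx)² = 0.19881 − (0.0000)² = 0.19881.

0.1988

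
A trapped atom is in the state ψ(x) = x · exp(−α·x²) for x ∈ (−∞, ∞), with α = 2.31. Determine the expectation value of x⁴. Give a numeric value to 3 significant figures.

⟨x⁴⟩ = ∫ x⁴·|ψ|² dx / ∫|ψ|² dx (integrals over the domain).
Expand each integrand as polynomial × e^(−2αx²) and use ∫x^(2j)·e^(−2αx²) dx = (2j−1)!!/(4α)^j · √(π/(2α)), odd powers → 0; here √(π/(2α)) = 0.82462.
State is unnormalized: ∫|ψ|² dx = 0.089245, and ∫ψ*·x⁴·ψ dx = 0.015679, so ⟨x⁴⟩ = 0.015679 / 0.089245.
⟨x⁴⟩ = 0.17569.

0.176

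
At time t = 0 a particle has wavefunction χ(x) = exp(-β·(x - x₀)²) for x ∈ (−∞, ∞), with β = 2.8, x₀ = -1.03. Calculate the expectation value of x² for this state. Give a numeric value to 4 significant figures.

⟨x²⟩ = ∫ x²·|χ|² dx / ∫|χ|² dx (integrals over the domain).
Gaussian moments (u = x − x₀): ∫u^(2j)·e^(−2βu²) du = (2j−1)!!/(4β)^j · √(π/(2β)), odd powers integrate to 0; here √(π/(2β)) = 0.74900.
State is unnormalized: ∫|χ|² dx = 0.74900, and ∫χ*·x²·χ dx = 0.86149, so ⟨x²⟩ = 0.86149 / 0.74900.
⟨x²⟩ = 1.1502.

1.150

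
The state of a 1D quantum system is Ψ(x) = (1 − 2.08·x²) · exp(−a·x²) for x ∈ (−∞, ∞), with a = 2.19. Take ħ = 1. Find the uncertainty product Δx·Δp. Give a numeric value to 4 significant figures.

0.6390

Δx = √(⟨x²⟩−⟨x⟩²), Δp = √(⟨p²⟩−⟨p⟩²).
Expand each integrand as polynomial × e^(−2ax²) and use ∫x^(2j)·e^(−2ax²) dx = (2j−1)!!/(4a)^j · √(π/(2a)), odd powers → 0; here √(π/(2a)) = 0.84691. Differentiate with the product rule, d/dx e^(−ax²) = −2ax·e^(−ax²).
Normalization: ∫|Ψ|² dx = 0.58797.
⟨x⟩ = 0.0000, ⟨x²⟩ = 0.069230 ⇒ Δx = 0.26312.
⟨p⟩ = 0.0000, ⟨p²⟩ = 5.8974 ⇒ Δp = 2.4285.
Δx·Δp = 0.63896.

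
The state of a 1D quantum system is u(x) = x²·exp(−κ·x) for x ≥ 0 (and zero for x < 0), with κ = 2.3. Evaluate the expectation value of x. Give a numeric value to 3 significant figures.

1.09

⟨x⟩ = ∫ x·|u|² dx / ∫|u|² dx (integrals over the domain).
Every integrand reduces to terms xʲ·e^(−2κx) on [0, ∞); use ∫₀^∞ xʲ·e^(−2κx) dx = j!/(2κ)^(j+1).
State is unnormalized: ∫|u|² dx = 0.011653, and ∫u*·x·u dx = 0.012666, so ⟨x⟩ = 0.012666 / 0.011653.
⟨x⟩ = 1.0870.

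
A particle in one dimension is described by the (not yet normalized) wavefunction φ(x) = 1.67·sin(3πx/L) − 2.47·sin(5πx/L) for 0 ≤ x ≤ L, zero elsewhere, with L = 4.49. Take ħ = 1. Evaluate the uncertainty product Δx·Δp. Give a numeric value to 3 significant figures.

Δx = √(⟨x²⟩−⟨x⟩²), Δp = √(⟨p²⟩−⟨p⟩²).
On 0 ≤ x ≤ L (j ≠ l): ∫sin²(jπx/L) dx = L/2, ∫sin(jπx/L)·sin(lπx/L) dx = 0; diagonal moments ∫x·sin²(jπx/L) dx = L²/4, ∫x²·sin²(jπx/L) dx = L³·(1/6 − 1/(4j²π²)); cross terms ∫x·sin(jπx/L)·sin(lπx/L) dx = 0 for j + l even and −4jlL²/(π²(j² − l²)²) for j + l odd, ∫x²·sin(jπx/L)·sin(lπx/L) dx = (−1)^(j+l)·4jlL³/(π²(j² − l²)²); higher powers the same way via product-to-sum and parts. d²/dx² sin(jπx/L) = −(jπ/L)²·sin(jπx/L); on 0 ≤ x ≤ L, ∫sin²(jπx/L) dx = L/2 and ∫sin(jπx/L)·sin(lπx/L) dx = 0 for j ≠ l, so only diagonal terms survive in ∫|φ|² and ∫φ·φ″; ∫φ·φ′ dx = [φ²/2] between the walls = 0.
Normalization: ∫|φ|² dx = 19.958.
⟨x⟩ = 2.2450, ⟨x²⟩ = 5.7678 ⇒ Δx = 0.85312.
⟨p⟩ = 0.0000, ⟨p²⟩ = 9.7817 ⇒ Δp = 3.1276.
Δx·Δp = 2.6682.

2.67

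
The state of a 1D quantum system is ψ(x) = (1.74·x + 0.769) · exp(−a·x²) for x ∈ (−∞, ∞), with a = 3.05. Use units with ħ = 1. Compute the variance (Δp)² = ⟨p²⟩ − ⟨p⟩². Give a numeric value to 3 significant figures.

4.85

Compute ⟨p⟩ and ⟨p²⟩ separately; (Δp)² = ⟨p²⟩ − ⟨p⟩².
Expand each integrand as polynomial × e^(−2ax²) and use ∫x^(2j)·e^(−2ax²) dx = (2j−1)!!/(4a)^j · √(π/(2a)), odd powers → 0; here √(π/(2a)) = 0.71765. Differentiate with the product rule, d/dx e^(−ax²) = −2ax·e^(−ax²).
Normalization: ∫|ψ|² dx = 0.60248.
⟨p⟩ = 0.0000 and ⟨p²⟩ = 4.8532.
(Δp)² = 4.8532 − (0.0000)² = 4.8532.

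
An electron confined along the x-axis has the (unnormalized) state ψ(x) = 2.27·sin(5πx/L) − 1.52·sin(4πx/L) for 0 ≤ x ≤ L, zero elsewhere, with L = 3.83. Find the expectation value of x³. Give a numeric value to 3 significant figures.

23.0

⟨x³⟩ = ∫ x³·|ψ|² dx / ∫|ψ|² dx (integrals over the domain).
On 0 ≤ x ≤ L (j ≠ l): ∫sin²(jπx/L) dx = L/2, ∫sin(jπx/L)·sin(lπx/L) dx = 0; diagonal moments ∫x·sin²(jπx/L) dx = L²/4, ∫x²·sin²(jπx/L) dx = L³·(1/6 − 1/(4j²π²)); cross terms ∫x·sin(jπx/L)·sin(lπx/L) dx = 0 for j + l even and −4jlL²/(π²(j² − l²)²) for j + l odd, ∫x²·sin(jπx/L)·sin(lπx/L) dx = (−1)^(j+l)·4jlL³/(π²(j² − l²)²); higher powers the same way via product-to-sum and parts.
State is unnormalized: ∫|ψ|² dx = 14.292, and ∫ψ*·x³·ψ dx = 329.32, so ⟨x³⟩ = 329.32 / 14.292.
⟨x³⟩ = 23.042.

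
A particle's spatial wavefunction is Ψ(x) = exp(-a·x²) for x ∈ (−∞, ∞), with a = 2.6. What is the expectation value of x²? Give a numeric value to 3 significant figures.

⟨x²⟩ = ∫ x²·|Ψ|² dx / ∫|Ψ|² dx (integrals over the domain).
Gaussian moments: ∫x^(2j)·e^(−2ax²) dx = (2j−1)!!/(4a)^j · √(π/(2a)), odd powers integrate to 0; here √(π/(2a)) = 0.77727.
State is unnormalized: ∫|Ψ|² dx = 0.77727, and ∫Ψ*·x²·Ψ dx = 0.074738, so ⟨x²⟩ = 0.074738 / 0.77727.
⟨x²⟩ = 0.096154.

0.0962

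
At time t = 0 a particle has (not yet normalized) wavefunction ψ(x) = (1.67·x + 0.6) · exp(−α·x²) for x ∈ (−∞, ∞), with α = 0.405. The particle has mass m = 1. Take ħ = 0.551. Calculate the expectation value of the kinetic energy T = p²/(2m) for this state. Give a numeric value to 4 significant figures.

0.1632

T = −(ħ²/2m) d²/dx², so ⟨T⟩ = −(ħ²/2m) ∫ ψ*·ψ'' dx / ∫|ψ|² dx; with m = 1.
Expand each integrand as polynomial × e^(−2αx²) and use ∫x^(2j)·e^(−2αx²) dx = (2j−1)!!/(4α)^j · √(π/(2α)), odd powers → 0; here √(π/(2α)) = 1.9694. Differentiate with the product rule, d/dx e^(−αx²) = −2αx·e^(−αx²).
State is unnormalized: ∫|ψ|² dx = 4.0994, and ∫ψ*·(−ħ²/2m · ψ'') dx = 0.66890, so ⟨T⟩ = 0.66890 / 4.0994.
⟨T⟩ = 0.16317.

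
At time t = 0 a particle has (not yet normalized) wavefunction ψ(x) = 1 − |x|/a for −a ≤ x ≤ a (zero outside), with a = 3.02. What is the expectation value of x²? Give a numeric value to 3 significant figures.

0.912

⟨x²⟩ = ∫ x²·|ψ|² dx / ∫|ψ|² dx (integrals over the domain).
ψ is even, so ∫ over [−a, a] = 2∫₀ᵃ with ψ = 1 − x/a there: ∫₀ᵃ (1 − x/a)² dx = a/3, ∫₀ᵃ x²(1 − x/a)² dx = a³/30, ∫₀ᵃ x⁴(1 − x/a)² dx = a⁵/105.
State is unnormalized: ∫|ψ|² dx = 2.0133, and ∫ψ*·x²·ψ dx = 1.8362, so ⟨x²⟩ = 1.8362 / 2.0133.
⟨x²⟩ = 0.91204.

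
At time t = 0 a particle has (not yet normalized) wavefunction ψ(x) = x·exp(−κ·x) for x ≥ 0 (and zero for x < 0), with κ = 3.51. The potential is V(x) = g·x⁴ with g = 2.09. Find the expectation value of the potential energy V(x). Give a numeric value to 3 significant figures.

⟨V⟩ = ∫ V(x)·|ψ|² dx / ∫|ψ|² dx.
Every integrand reduces to terms xʲ·e^(−2κx) on [0, ∞); use ∫₀^∞ xʲ·e^(−2κx) dx = j!/(2κ)^(j+1).
State is unnormalized: ∫|ψ|² dx = 0.0057812, and ∫ψ*·V(x)·ψ dx = 0.0017911, so ⟨V⟩ = 0.0017911 / 0.0057812.
⟨V⟩ = 0.30981.

0.310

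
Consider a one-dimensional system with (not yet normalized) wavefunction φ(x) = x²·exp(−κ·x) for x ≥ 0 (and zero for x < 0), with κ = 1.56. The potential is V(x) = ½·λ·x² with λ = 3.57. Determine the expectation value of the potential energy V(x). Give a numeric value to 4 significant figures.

⟨V⟩ = ∫ V(x)·|φ|² dx / ∫|φ|² dx.
Every integrand reduces to terms xʲ·e^(−2κx) on [0, ∞); use ∫₀^∞ xʲ·e^(−2κx) dx = j!/(2κ)^(j+1).
State is unnormalized: ∫|φ|² dx = 0.081178, and ∫φ*·V(x)·φ dx = 0.44657, so ⟨V⟩ = 0.44657 / 0.081178.
⟨V⟩ = 5.5011.

5.501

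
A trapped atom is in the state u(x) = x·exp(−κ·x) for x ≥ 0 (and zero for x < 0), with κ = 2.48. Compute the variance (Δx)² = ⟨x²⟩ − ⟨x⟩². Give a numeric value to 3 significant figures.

Compute ⟨x⟩ and ⟨x²⟩ separately, then (Δx)² = ⟨x²⟩ − ⟨x⟩².
Every integrand reduces to terms xʲ·e^(−2κx) on [0, ∞); use ∫₀^∞ xʲ·e^(−2κx) dx = j!/(2κ)^(j+1).
Normalization: ∫|u|² dx = 0.016390.
⟨x⟩ = 0.60484 and ⟨x²⟩ = 0.48777.
(Δx)² = 0.48777 − (0.60484)² = 0.12194.

0.122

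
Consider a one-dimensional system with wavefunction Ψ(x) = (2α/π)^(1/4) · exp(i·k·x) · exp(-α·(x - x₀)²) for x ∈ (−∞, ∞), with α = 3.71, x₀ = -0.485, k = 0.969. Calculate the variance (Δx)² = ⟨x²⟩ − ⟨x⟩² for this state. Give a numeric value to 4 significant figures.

Compute ⟨x⟩ and ⟨x²⟩ separately, then (Δx)² = ⟨x²⟩ − ⟨x⟩².
Gaussian moments (u = x − x₀): ∫u^(2j)·e^(−2αu²) du = (2j−1)!!/(4α)^j · √(π/(2α)), odd powers integrate to 0; here √(π/(2α)) = 0.65069.
⟨x⟩ = -0.48500 and ⟨x²⟩ = 0.30261.
(Δx)² = 0.30261 − (-0.48500)² = 0.067385.

0.06739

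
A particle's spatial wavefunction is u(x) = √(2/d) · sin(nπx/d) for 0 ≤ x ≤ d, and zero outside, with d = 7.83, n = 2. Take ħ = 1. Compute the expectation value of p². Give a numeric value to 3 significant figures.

0.644

p² u = −ħ² d²u/dx²; ⟨p²⟩ = −ħ² ∫ u*·u'' dx.
d/dx sin(nπx/d) = (nπ/d)·cos(nπx/d) and d²/dx² sin(nπx/d) = −(nπ/d)²·sin(nπx/d); on 0 ≤ x ≤ d, ∫sin²(nπx/d) dx = d/2 and ∫sin(nπx/d)·cos(nπx/d) dx = 0.
⟨p²⟩ = 0.64393.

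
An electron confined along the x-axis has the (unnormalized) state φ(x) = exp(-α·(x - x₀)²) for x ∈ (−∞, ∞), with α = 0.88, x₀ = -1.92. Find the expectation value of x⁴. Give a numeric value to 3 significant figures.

20.1

⟨x⁴⟩ = ∫ x⁴·|φ|² dx / ∫|φ|² dx (integrals over the domain).
Gaussian moments (u = x − x₀): ∫u^(2j)·e^(−2αu²) du = (2j−1)!!/(4α)^j · √(π/(2α)), odd powers integrate to 0; here √(π/(2α)) = 1.3360.
State is unnormalized: ∫|φ|² dx = 1.3360, and ∫φ*·x⁴·φ dx = 26.875, so ⟨x⁴⟩ = 26.875 / 1.3360.
⟨x⁴⟩ = 20.115.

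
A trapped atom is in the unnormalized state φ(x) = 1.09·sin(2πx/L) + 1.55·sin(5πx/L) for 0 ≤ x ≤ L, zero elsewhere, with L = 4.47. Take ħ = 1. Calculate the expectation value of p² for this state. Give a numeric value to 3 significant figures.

8.92

p² φ = −ħ² d²φ/dx²; ⟨p²⟩ = −ħ² ∫ φ*·φ'' dx / ∫|φ|² dx.
d²/dx² sin(jπx/L) = −(jπ/L)²·sin(jπx/L); on 0 ≤ x ≤ L, ∫sin²(jπx/L) dx = L/2 and ∫sin(jπx/L)·sin(lπx/L) dx = 0 for j ≠ l, so only diagonal terms survive in ∫|φ|² and ∫φ·φ″; ∫φ·φ′ dx = [φ²/2] between the walls = 0.
State is unnormalized: ∫|φ|² dx = 8.0250, and ∫φ*·(−ħ² φ'') dx = 71.555, so ⟨p²⟩ = 71.555 / 8.0250.
⟨p²⟩ = 8.9165.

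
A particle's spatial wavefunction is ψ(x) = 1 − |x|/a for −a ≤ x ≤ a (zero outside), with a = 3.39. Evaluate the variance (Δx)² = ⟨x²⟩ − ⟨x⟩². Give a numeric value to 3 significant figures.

1.15

Compute ⟨x⟩ and ⟨x²⟩ separately, then (Δx)² = ⟨x²⟩ − ⟨x⟩².
ψ is even, so ∫ over [−a, a] = 2∫₀ᵃ with ψ = 1 − x/a there: ∫₀ᵃ (1 − x/a)² dx = a/3, ∫₀ᵃ x²(1 − x/a)² dx = a³/30, ∫₀ᵃ x⁴(1 − x/a)² dx = a⁵/105.
Normalization: ∫|ψ|² dx = 2.2600.
⟨x⟩ = 0.0000 and ⟨x²⟩ = 1.1492.
(Δx)² = 1.1492 − (0.0000)² = 1.1492.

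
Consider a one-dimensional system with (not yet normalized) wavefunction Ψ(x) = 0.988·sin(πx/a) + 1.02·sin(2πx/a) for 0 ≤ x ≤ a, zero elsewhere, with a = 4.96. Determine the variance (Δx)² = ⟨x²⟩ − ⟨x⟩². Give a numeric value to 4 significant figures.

Compute ⟨x⟩ and ⟨x²⟩ separately, then (Δx)² = ⟨x²⟩ − ⟨x⟩².
On 0 ≤ x ≤ a (j ≠ l): ∫sin²(jπx/a) dx = a/2, ∫sin(jπx/a)·sin(lπx/a) dx = 0; diagonal moments ∫x·sin²(jπx/a) dx = a²/4, ∫x²·sin²(jπx/a) dx = a³·(1/6 − 1/(4j²π²)); cross terms ∫x·sin(jπx/a)·sin(lπx/a) dx = 0 for j + l even and −4jla²/(π²(j² − l²)²) for j + l odd, ∫x²·sin(jπx/a)·sin(lπx/a) dx = (−1)^(j+l)·4jla³/(π²(j² − l²)²); higher powers the same way via product-to-sum and parts.
Normalization: ∫|Ψ|² dx = 5.0010.
⟨x⟩ = 1.5870 and ⟨x²⟩ = 3.0073.
(Δx)² = 3.0073 − (1.5870)² = 0.48867.

0.4887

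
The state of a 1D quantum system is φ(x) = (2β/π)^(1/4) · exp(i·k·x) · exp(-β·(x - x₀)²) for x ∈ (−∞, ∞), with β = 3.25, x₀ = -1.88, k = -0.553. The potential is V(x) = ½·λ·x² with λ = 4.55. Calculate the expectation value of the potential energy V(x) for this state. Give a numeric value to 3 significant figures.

⟨V⟩ = ∫ V(x)·|φ|² dx.
Gaussian moments (u = x − x₀): ∫u^(2j)·e^(−2βu²) du = (2j−1)!!/(4β)^j · √(π/(2β)), odd powers integrate to 0; here √(π/(2β)) = 0.69521.
⟨V⟩ = 8.2158.

8.22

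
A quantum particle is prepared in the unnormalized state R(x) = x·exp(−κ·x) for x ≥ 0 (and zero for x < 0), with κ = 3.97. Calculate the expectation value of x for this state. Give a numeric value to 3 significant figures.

⟨x⟩ = ∫ x·|R|² dx / ∫|R|² dx (integrals over the domain).
Every integrand reduces to terms xʲ·e^(−2κx) on [0, ∞); use ∫₀^∞ xʲ·e^(−2κx) dx = j!/(2κ)^(j+1).
State is unnormalized: ∫|R|² dx = 0.0039955, and ∫R*·x·R dx = 0.0015096, so ⟨x⟩ = 0.0015096 / 0.0039955.
⟨x⟩ = 0.37783.

0.378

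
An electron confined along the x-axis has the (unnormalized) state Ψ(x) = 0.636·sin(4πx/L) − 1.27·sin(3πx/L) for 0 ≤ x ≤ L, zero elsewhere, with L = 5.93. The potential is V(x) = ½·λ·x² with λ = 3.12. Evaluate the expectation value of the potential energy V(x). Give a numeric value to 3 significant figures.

⟨V⟩ = ∫ V(x)·|Ψ|² dx / ∫|Ψ|² dx.
On 0 ≤ x ≤ L (j ≠ l): ∫sin²(jπx/L) dx = L/2, ∫sin(jπx/L)·sin(lπx/L) dx = 0; diagonal moments ∫x·sin²(jπx/L) dx = L²/4, ∫x²·sin²(jπx/L) dx = L³·(1/6 − 1/(4j²π²)); cross terms ∫x·sin(jπx/L)·sin(lπx/L) dx = 0 for j + l even and −4jlL²/(π²(j² − l²)²) for j + l odd, ∫x²·sin(jπx/L)·sin(lπx/L) dx = (−1)^(j+l)·4jlL³/(π²(j² − l²)²); higher powers the same way via product-to-sum and parts.
State is unnormalized: ∫|Ψ|² dx = 5.9816, and ∫Ψ*·V(x)·Ψ dx = 159.85, so ⟨V⟩ = 159.85 / 5.9816.
⟨V⟩ = 26.724.

26.7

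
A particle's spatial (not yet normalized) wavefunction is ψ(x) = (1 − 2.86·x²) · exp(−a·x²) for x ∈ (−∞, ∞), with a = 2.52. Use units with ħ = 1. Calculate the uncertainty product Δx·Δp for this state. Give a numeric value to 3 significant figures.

Δx = √(⟨x²⟩−⟨x⟩²), Δp = √(⟨p²⟩−⟨p⟩²).
Expand each integrand as polynomial × e^(−2ax²) and use ∫x^(2j)·e^(−2ax²) dx = (2j−1)!!/(4a)^j · √(π/(2a)), odd powers → 0; here √(π/(2a)) = 0.78951. Differentiate with the product rule, d/dx e^(−ax²) = −2ax·e^(−ax²).
Normalization: ∫|ψ|² dx = 0.53217.
⟨x⟩ = 0.0000, ⟨x²⟩ = 0.074350 ⇒ Δx = 0.27267.
⟨p⟩ = 0.0000, ⟨p²⟩ = 7.9669 ⇒ Δp = 2.8226.
Δx·Δp = 0.76963.

0.770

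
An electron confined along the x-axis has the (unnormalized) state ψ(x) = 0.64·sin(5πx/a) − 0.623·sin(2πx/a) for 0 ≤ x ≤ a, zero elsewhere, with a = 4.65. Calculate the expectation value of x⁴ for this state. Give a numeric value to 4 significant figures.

⟨x⁴⟩ = ∫ x⁴·|ψ|² dx / ∫|ψ|² dx (integrals over the domain).
On 0 ≤ x ≤ a (j ≠ l): ∫sin²(jπx/a) dx = a/2, ∫sin(jπx/a)·sin(lπx/a) dx = 0; diagonal moments ∫x·sin²(jπx/a) dx = a²/4, ∫x²·sin²(jπx/a) dx = a³·(1/6 − 1/(4j²π²)); cross terms ∫x·sin(jπx/a)·sin(lπx/a) dx = 0 for j + l even and −4jla²/(π²(j² − l²)²) for j + l odd, ∫x²·sin(jπx/a)·sin(lπx/a) dx = (−1)^(j+l)·4jla³/(π²(j² − l²)²); higher powers the same way via product-to-sum and parts.
State is unnormalized: ∫|ψ|² dx = 1.8547, and ∫ψ*·x⁴·ψ dx = 190.67, so ⟨x⁴⟩ = 190.67 / 1.8547.
⟨x⁴⟩ = 102.80.

102.8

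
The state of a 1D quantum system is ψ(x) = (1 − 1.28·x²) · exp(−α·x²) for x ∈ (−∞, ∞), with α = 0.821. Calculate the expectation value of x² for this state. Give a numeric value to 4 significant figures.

⟨x²⟩ = ∫ x²·|ψ|² dx / ∫|ψ|² dx (integrals over the domain).
Expand each integrand as polynomial × e^(−2αx²) and use ∫x^(2j)·e^(−2αx²) dx = (2j−1)!!/(4α)^j · √(π/(2α)), odd powers → 0; here √(π/(2α)) = 1.3832.
State is unnormalized: ∫|ψ|² dx = 0.93536, and ∫ψ*·x²·ψ dx = 0.39600, so ⟨x²⟩ = 0.39600 / 0.93536.
⟨x²⟩ = 0.42337.

0.4234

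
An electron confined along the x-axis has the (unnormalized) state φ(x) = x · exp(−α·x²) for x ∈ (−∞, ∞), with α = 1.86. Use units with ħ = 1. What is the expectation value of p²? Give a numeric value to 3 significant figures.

5.58

p² φ = −ħ² d²φ/dx²; ⟨p²⟩ = −ħ² ∫ φ*·φ'' dx / ∫|φ|² dx.
Expand each integrand as polynomial × e^(−2αx²) and use ∫x^(2j)·e^(−2αx²) dx = (2j−1)!!/(4α)^j · √(π/(2α)), odd powers → 0; here √(π/(2α)) = 0.91897. Differentiate with the product rule, d/dx e^(−αx²) = −2αx·e^(−αx²).
State is unnormalized: ∫|φ|² dx = 0.12352, and ∫φ*·(−ħ² φ'') dx = 0.68923, so ⟨p²⟩ = 0.68923 / 0.12352.
⟨p²⟩ = 5.5800.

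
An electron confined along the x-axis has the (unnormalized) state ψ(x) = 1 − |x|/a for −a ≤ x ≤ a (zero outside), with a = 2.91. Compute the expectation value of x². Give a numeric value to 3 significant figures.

0.847

⟨x²⟩ = ∫ x²·|ψ|² dx / ∫|ψ|² dx (integrals over the domain).
ψ is even, so ∫ over [−a, a] = 2∫₀ᵃ with ψ = 1 − x/a there: ∫₀ᵃ (1 − x/a)² dx = a/3, ∫₀ᵃ x²(1 − x/a)² dx = a³/30, ∫₀ᵃ x⁴(1 − x/a)² dx = a⁵/105.
State is unnormalized: ∫|ψ|² dx = 1.9400, and ∫ψ*·x²·ψ dx = 1.6428, so ⟨x²⟩ = 1.6428 / 1.9400.
⟨x²⟩ = 0.84681.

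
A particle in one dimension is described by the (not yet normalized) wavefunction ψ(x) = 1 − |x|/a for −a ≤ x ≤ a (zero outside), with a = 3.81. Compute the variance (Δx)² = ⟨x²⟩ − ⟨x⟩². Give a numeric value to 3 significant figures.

Compute ⟨x⟩ and ⟨x²⟩ separately, then (Δx)² = ⟨x²⟩ − ⟨x⟩².
ψ is even, so ∫ over [−a, a] = 2∫₀ᵃ with ψ = 1 − x/a there: ∫₀ᵃ (1 − x/a)² dx = a/3, ∫₀ᵃ x²(1 − x/a)² dx = a³/30, ∫₀ᵃ x⁴(1 − x/a)² dx = a⁵/105.
Normalization: ∫|ψ|² dx = 2.5400.
⟨x⟩ = 0.0000 and ⟨x²⟩ = 1.4516.
(Δx)² = 1.4516 − (0.0000)² = 1.4516.

1.45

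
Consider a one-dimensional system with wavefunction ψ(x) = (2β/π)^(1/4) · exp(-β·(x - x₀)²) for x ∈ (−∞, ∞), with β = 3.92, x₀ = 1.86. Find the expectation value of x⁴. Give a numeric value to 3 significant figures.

13.3

⟨x⁴⟩ = ∫ x⁴·|ψ|² dx (integrals over the domain).
Gaussian moments (u = x − x₀): ∫u^(2j)·e^(−2βu²) du = (2j−1)!!/(4β)^j · √(π/(2β)), odd powers integrate to 0; here √(π/(2β)) = 0.63302.
⟨x⁴⟩ = 13.305.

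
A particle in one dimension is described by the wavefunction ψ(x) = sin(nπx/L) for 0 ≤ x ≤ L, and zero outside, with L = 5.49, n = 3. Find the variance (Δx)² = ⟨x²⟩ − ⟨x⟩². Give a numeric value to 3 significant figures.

2.34

Compute ⟨x⟩ and ⟨x²⟩ separately, then (Δx)² = ⟨x²⟩ − ⟨x⟩².
With sin²θ = (1 − cos2θ)/2 on 0 ≤ x ≤ L: ∫sin²(nπx/L) dx = L/2, ∫x·sin²(nπx/L) dx = L²/4, ∫x²·sin²(nπx/L) dx = L³·(1/6 − 1/(4n²π²)); higher powers xᵏ the same way, integrating xᵏ·cos(2nπx/L) by parts.
Normalization: ∫|ψ|² dx = 2.7450.
⟨x⟩ = 2.7450 and ⟨x²⟩ = 9.8770.
(Δx)² = 9.8770 − (2.7450)² = 2.3420.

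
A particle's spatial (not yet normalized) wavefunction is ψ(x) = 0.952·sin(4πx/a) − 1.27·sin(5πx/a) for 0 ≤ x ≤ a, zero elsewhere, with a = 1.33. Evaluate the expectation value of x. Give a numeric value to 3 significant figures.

0.921

⟨x⟩ = ∫ x·|ψ|² dx / ∫|ψ|² dx (integrals over the domain).
On 0 ≤ x ≤ a (j ≠ l): ∫sin²(jπx/a) dx = a/2, ∫sin(jπx/a)·sin(lπx/a) dx = 0; diagonal moments ∫x·sin²(jπx/a) dx = a²/4, ∫x²·sin²(jπx/a) dx = a³·(1/6 − 1/(4j²π²)); cross terms ∫x·sin(jπx/a)·sin(lπx/a) dx = 0 for j + l even and −4jla²/(π²(j² − l²)²) for j + l odd, ∫x²·sin(jπx/a)·sin(lπx/a) dx = (−1)^(j+l)·4jla³/(π²(j² − l²)²); higher powers the same way via product-to-sum and parts.
State is unnormalized: ∫|ψ|² dx = 1.6753, and ∫ψ*·x·ψ dx = 1.5421, so ⟨x⟩ = 1.5421 / 1.6753.
⟨x⟩ = 0.92050.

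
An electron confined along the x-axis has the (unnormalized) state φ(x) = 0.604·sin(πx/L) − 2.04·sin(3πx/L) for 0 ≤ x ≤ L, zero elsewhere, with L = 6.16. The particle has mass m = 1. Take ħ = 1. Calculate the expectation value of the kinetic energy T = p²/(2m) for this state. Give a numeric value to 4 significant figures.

1.087

T = −(ħ²/2m) d²/dx², so ⟨T⟩ = −(ħ²/2m) ∫ φ*·φ'' dx / ∫|φ|² dx; with m = 1.
d²/dx² sin(jπx/L) = −(jπ/L)²·sin(jπx/L); on 0 ≤ x ≤ L, ∫sin²(jπx/L) dx = L/2 and ∫sin(jπx/L)·sin(lπx/L) dx = 0 for j ≠ l, so only diagonal terms survive in ∫|φ|² and ∫φ·φ″; ∫φ·φ′ dx = [φ²/2] between the walls = 0.
State is unnormalized: ∫|φ|² dx = 13.941, and ∫φ*·(−ħ²/2m · φ'') dx = 15.149, so ⟨T⟩ = 15.149 / 13.941.
⟨T⟩ = 1.0866.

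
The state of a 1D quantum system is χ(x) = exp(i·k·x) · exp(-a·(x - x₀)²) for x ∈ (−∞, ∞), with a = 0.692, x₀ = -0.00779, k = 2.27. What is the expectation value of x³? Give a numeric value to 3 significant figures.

⟨x³⟩ = ∫ x³·|χ|² dx / ∫|χ|² dx (integrals over the domain).
Gaussian moments (u = x − x₀): ∫u^(2j)·e^(−2au²) du = (2j−1)!!/(4a)^j · √(π/(2a)), odd powers integrate to 0; here √(π/(2a)) = 1.5066.
State is unnormalized: ∫|χ|² dx = 1.5066, and ∫χ*·x³·χ dx = -0.012721, so ⟨x³⟩ = -0.012721 / 1.5066.
⟨x³⟩ = -0.0084434.

-0.00844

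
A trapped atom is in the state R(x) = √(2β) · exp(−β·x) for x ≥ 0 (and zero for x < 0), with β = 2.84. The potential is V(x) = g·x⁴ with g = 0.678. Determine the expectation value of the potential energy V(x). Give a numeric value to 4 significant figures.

0.01563

⟨V⟩ = ∫ V(x)·|R|² dx.
Every integrand reduces to terms xʲ·e^(−2βx) on [0, ∞); use ∫₀^∞ xʲ·e^(−2βx) dx = j!/(2β)^(j+1).
⟨V⟩ = 0.015633.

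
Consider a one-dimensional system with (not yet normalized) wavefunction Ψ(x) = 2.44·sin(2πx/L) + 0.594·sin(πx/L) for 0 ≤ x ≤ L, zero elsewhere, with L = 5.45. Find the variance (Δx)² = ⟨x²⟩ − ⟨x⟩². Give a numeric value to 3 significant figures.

Compute ⟨x⟩ and ⟨x²⟩ separately, then (Δx)² = ⟨x²⟩ − ⟨x⟩².
On 0 ≤ x ≤ L (j ≠ l): ∫sin²(jπx/L) dx = L/2, ∫sin(jπx/L)·sin(lπx/L) dx = 0; diagonal moments ∫x·sin²(jπx/L) dx = L²/4, ∫x²·sin²(jπx/L) dx = L³·(1/6 − 1/(4j²π²)); cross terms ∫x·sin(jπx/L)·sin(lπx/L) dx = 0 for j + l even and −4jlL²/(π²(j² − l²)²) for j + l odd, ∫x²·sin(jπx/L)·sin(lπx/L) dx = (−1)^(j+l)·4jlL³/(π²(j² − l²)²); higher powers the same way via product-to-sum and parts.
Normalization: ∫|Ψ|² dx = 17.185.
⟨x⟩ = 2.2738 and ⟨x²⟩ = 7.0023.
(Δx)² = 7.0023 − (2.2738)² = 1.8323.

1.83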